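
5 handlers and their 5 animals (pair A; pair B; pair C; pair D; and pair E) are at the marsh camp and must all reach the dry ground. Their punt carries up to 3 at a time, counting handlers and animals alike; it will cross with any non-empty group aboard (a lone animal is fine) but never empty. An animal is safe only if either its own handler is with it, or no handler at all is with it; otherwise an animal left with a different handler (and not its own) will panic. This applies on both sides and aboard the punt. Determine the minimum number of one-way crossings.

Counting alone: each trip to the dry ground takes at most 3 across and each return brings at least 1 back, so after t trips out (and t−1 returns) at most 3t − (t−1) of the 10 are across; that first reaches 10 at t = 5, so at least 9 crossings are needed.
The safety rule pushes this higher. Following every safe sequence of crossings, the most of the 10 that can be at the dry ground as the punt arrives there on crossing 9 is 9 — never all 10.
So no plan with fewer than 11 crossings exists, and this one achieves 11:
1. animal A and handler A cross → the dry ground.
2. handler A crosses ← the marsh camp.
3. animal B, animal C, and animal D cross → the dry ground.
4. animal A crosses ← the marsh camp.
5. handler B, handler C, and handler D cross → the dry ground.
6. animal B and handler B cross ← the marsh camp.
7. handler A, handler B, and handler E cross → the dry ground.
8. animal C crosses ← the marsh camp.
9. animal A and animal B cross → the dry ground.
10. animal A crosses ← the marsh camp.
11. animal A, animal C, and animal E cross → the dry ground.

11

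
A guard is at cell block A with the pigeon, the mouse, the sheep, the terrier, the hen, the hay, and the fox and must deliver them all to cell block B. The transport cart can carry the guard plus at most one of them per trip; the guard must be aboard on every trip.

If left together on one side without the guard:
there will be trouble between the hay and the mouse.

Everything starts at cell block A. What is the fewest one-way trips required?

Counting alone: the guard can take at most 1 across per trip to cell block B, so moving all 7 needs at least 7 loaded trips out, with a return between consecutive ones — at least 13 crossings.
The plan below uses exactly 13 crossings, so it is optimal:
1. Guard goes to cell block B with the mouse.  [cell block A: the fox, the hay, the hen, the pigeon, the sheep, the terrier | cell block B: the mouse]
2. Guard goes back to cell block A alone.  [cell block A: the fox, the hay, the hen, the pigeon, the sheep, the terrier | cell block B: the mouse]
3. Guard goes to cell block B with the pigeon.  [cell block A: the fox, the hay, the hen, the sheep, the terrier | cell block B: the mouse, the pigeon]
4. Guard goes back to cell block A alone.  [cell block A: the fox, the hay, the hen, the sheep, the terrier | cell block B: the mouse, the pigeon]
5. Guard goes to cell block B with the sheep.  [cell block A: the fox, the hay, the hen, the terrier | cell block B: the mouse, the pigeon, the sheep]
6. Guard goes back to cell block A alone.  [cell block A: the fox, the hay, the hen, the terrier | cell block B: the mouse, the pigeon, the sheep]
7. Guard goes to cell block B with the terrier.  [cell block A: the fox, the hay, the hen | cell block B: the mouse, the pigeon, the sheep, the terrier]
8. Guard goes back to cell block A alone.  [cell block A: the fox, the hay, the hen | cell block B: the mouse, the pigeon, the sheep, the terrier]
9. Guard goes to cell block B with the hen.  [cell block A: the fox, the hay | cell block B: the hen, the mouse, the pigeon, the sheep, the terrier]
10. Guard goes back to cell block A alone.  [cell block A: the fox, the hay | cell block B: the hen, the mouse, the pigeon, the sheep, the terrier]
11. Guard goes to cell block B with the fox.  [cell block A: the hay | cell block B: the fox, the hen, the mouse, the pigeon, the sheep, the terrier]
12. Guard goes back to cell block A alone.  [cell block A: the hay | cell block B: the fox, the hen, the mouse, the pigeon, the sheep, the terrier]
13. Guard goes to cell block B with the hay.  [cell block A: — | cell block B: the fox, the hay, the hen, the mouse, the pigeon, the sheep, the terrier]

13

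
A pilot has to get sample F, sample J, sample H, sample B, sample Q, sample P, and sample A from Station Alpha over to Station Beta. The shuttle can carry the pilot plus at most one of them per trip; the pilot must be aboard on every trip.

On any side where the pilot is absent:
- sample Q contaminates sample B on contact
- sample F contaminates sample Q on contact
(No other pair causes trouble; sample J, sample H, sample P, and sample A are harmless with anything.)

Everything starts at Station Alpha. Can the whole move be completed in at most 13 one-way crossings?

No

Counting alone: the pilot can take at most 1 across per trip to Station Beta, so moving all 7 needs at least 7 loaded trips out, with a return between consecutive ones — at least 13 crossings.
The safety rule pushes this higher. Following every safe sequence of crossings, the most of the 7 that can be at Station Beta as the shuttle arrives there on crossing 13 is 6 — never all 7.
So the move cannot be finished within 13 crossings. (The shortest complete plan takes 15:)
1. Pilot goes to Station Beta with sample Q.
2. Pilot goes back to Station Alpha alone.
3. Pilot goes to Station Beta with sample F.
4. Pilot goes back to Station Alpha with sample Q.
5. Pilot goes to Station Beta with sample B.
6. Pilot goes back to Station Alpha alone.
7. Pilot goes to Station Beta with sample J.
8. Pilot goes back to Station Alpha alone.
9. Pilot goes to Station Beta with sample H.
10. Pilot goes back to Station Alpha alone.
11. Pilot goes to Station Beta with sample P.
12. Pilot goes back to Station Alpha alone.
13. Pilot goes to Station Beta with sample A.
14. Pilot goes back to Station Alpha alone.
15. Pilot goes to Station Beta with sample Q.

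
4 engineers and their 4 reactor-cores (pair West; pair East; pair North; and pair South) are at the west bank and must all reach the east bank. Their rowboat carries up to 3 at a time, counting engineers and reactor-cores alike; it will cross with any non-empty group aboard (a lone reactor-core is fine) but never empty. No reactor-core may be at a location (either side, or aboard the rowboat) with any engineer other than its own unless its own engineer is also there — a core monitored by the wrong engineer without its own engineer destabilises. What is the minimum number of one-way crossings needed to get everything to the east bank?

9

Counting alone: each trip to the east bank takes at most 3 across and each return brings at least 1 back, so after t trips out (and t−1 returns) at most 3t − (t−1) of the 8 are across; that first reaches 8 at t = 4, so at least 7 crossings are needed.
The safety rule pushes this higher. Following every safe sequence of crossings, the most of the 8 that can be at the east bank as the rowboat arrives there on crossing 7 is 7 — never all 8.
So no plan with fewer than 9 crossings exists, and this one achieves 9:
1. engineer West and reactor-core West cross → the east bank.
2. engineer West crosses ← the west bank.
3. engineer East, engineer West, and reactor-core East cross → the east bank.
4. engineer West and reactor-core West cross ← the west bank.
5. engineer North, engineer South, and engineer West cross → the east bank.
6. reactor-core East crosses ← the west bank.
7. reactor-core East and reactor-core West cross → the east bank.
8. reactor-core West crosses ← the west bank.
9. reactor-core North, reactor-core South, and reactor-core West cross → the east bank.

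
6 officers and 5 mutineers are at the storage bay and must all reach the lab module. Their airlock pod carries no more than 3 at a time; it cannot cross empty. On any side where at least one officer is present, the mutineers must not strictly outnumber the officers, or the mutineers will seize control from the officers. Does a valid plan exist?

Yes

1. 3 mutineers → the lab module.  (the storage bay: 6O 2M; the lab module: 0O 3M)
2. 1 mutineer ← the storage bay.  (the storage bay: 6O 3M; the lab module: 0O 2M)
3. 3 officers → the lab module.  (the storage bay: 3O 3M; the lab module: 3O 2M)
4. 1 officer ← the storage bay.  (the storage bay: 4O 3M; the lab module: 2O 2M)
5. 2 officers and 1 mutineer → the lab module.  (the storage bay: 2O 2M; the lab module: 4O 3M)
6. 1 officer ← the storage bay.  (the storage bay: 3O 2M; the lab module: 3O 3M)
7. 2 officers and 1 mutineer → the lab module.  (the storage bay: 1O 1M; the lab module: 5O 4M)
8. 1 officer ← the storage bay.  (the storage bay: 2O 1M; the lab module: 4O 4M)
9. 2 officers and 1 mutineer → the lab module.  (the storage bay: 0O 0M; the lab module: 6O 5M)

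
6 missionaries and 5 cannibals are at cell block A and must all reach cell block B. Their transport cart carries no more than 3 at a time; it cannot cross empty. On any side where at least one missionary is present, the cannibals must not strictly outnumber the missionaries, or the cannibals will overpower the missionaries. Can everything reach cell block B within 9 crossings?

Yes

Yes — this plan uses 9 crossings (≤ 9):
1. 3 cannibals → cell block B.  (cell block A: 6M 2C; cell block B: 0M 3C)
2. 1 cannibal ← cell block A.  (cell block A: 6M 3C; cell block B: 0M 2C)
3. 3 missionaries → cell block B.  (cell block A: 3M 3C; cell block B: 3M 2C)
4. 1 missionary ← cell block A.  (cell block A: 4M 3C; cell block B: 2M 2C)
5. 2 missionaries and 1 cannibal → cell block B.  (cell block A: 2M 2C; cell block B: 4M 3C)
6. 1 missionary ← cell block A.  (cell block A: 3M 2C; cell block B: 3M 3C)
7. 2 missionaries and 1 cannibal → cell block B.  (cell block A: 1M 1C; cell block B: 5M 4C)
8. 1 missionary ← cell block A.  (cell block A: 2M 1C; cell block B: 4M 4C)
9. 2 missionaries and 1 cannibal → cell block B.  (cell block A: 0M 0C; cell block B: 6M 5C)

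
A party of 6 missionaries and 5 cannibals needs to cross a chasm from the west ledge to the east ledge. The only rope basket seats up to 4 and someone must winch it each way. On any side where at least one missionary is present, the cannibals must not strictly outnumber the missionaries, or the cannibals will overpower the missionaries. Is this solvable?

1. 2 cannibals → the east ledge.  (the west ledge: 6M 3C; the east ledge: 0M 2C)
2. 1 cannibal ← the west ledge.  (the west ledge: 6M 4C; the east ledge: 0M 1C)
3. 4 cannibals → the east ledge.  (the west ledge: 6M 0C; the east ledge: 0M 5C)
4. 1 cannibal ← the west ledge.  (the west ledge: 6M 1C; the east ledge: 0M 4C)
5. 4 missionaries → the east ledge.  (the west ledge: 2M 1C; the east ledge: 4M 4C)
6. 1 cannibal ← the west ledge.  (the west ledge: 2M 2C; the east ledge: 4M 3C)
7. 2 missionaries and 2 cannibals → the east ledge.  (the west ledge: 0M 0C; the east ledge: 6M 5C)

Yes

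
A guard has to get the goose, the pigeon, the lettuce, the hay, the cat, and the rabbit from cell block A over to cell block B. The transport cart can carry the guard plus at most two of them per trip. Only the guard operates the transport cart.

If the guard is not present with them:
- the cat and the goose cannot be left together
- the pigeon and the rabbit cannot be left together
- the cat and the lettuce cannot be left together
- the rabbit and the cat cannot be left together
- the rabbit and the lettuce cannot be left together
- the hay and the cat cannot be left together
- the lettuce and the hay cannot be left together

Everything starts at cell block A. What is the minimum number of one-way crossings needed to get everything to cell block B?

impossible

Whatever the first load, the items left behind include a forbidden pair without the guard. No opening move is safe, so no plan exists.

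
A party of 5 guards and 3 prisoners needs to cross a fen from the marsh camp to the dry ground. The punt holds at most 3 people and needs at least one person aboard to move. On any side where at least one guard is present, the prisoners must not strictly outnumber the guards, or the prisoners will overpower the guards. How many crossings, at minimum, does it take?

Counting alone: each trip to the dry ground takes at most 3 across and each return brings at least 1 back, so after t trips out (and t−1 returns) at most 3t − (t−1) of the 8 are across; that first reaches 8 at t = 4, so at least 7 crossings are needed.
The plan below uses exactly 7 crossings, so it is optimal:
1. 2 prisoners → the dry ground.  (the marsh camp: 5G 1P; the dry ground: 0G 2P)
2. 1 prisoner ← the marsh camp.  (the marsh camp: 5G 2P; the dry ground: 0G 1P)
3. 2 guards and 1 prisoner → the dry ground.  (the marsh camp: 3G 1P; the dry ground: 2G 2P)
4. 1 prisoner ← the marsh camp.  (the marsh camp: 3G 2P; the dry ground: 2G 1P)
5. 1 guard and 2 prisoners → the dry ground.  (the marsh camp: 2G 0P; the dry ground: 3G 3P)
6. 1 prisoner ← the marsh camp.  (the marsh camp: 2G 1P; the dry ground: 3G 2P)
7. 2 guards and 1 prisoner → the dry ground.  (the marsh camp: 0G 0P; the dry ground: 5G 3P)

7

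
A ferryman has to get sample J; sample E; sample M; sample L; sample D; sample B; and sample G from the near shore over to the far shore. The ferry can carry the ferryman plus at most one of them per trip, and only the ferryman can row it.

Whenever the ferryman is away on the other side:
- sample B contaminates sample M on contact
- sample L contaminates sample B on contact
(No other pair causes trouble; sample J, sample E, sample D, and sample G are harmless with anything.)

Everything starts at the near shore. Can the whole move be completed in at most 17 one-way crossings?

Yes

Yes — this plan uses 15 crossings (≤ 17):
1. Ferryman goes to the far shore with sample B.  [the near shore: sample D, sample E, sample G, sample J, sample L, sample M | the far shore: sample B]
2. Ferryman goes back to the near shore alone.  [the near shore: sample D, sample E, sample G, sample J, sample L, sample M | the far shore: sample B]
3. Ferryman goes to the far shore with sample J.  [the near shore: sample D, sample E, sample G, sample L, sample M | the far shore: sample B, sample J]
4. Ferryman goes back to the near shore alone.  [the near shore: sample D, sample E, sample G, sample L, sample M | the far shore: sample B, sample J]
5. Ferryman goes to the far shore with sample E.  [the near shore: sample D, sample G, sample L, sample M | the far shore: sample B, sample E, sample J]
6. Ferryman goes back to the near shore alone.  [the near shore: sample D, sample G, sample L, sample M | the far shore: sample B, sample E, sample J]
7. Ferryman goes to the far shore with sample M.  [the near shore: sample D, sample G, sample L | the far shore: sample B, sample E, sample J, sample M]
8. Ferryman goes back to the near shore with sample B.  [the near shore: sample B, sample D, sample G, sample L | the far shore: sample E, sample J, sample M]
9. Ferryman goes to the far shore with sample L.  [the near shore: sample B, sample D, sample G | the far shore: sample E, sample J, sample L, sample M]
10. Ferryman goes back to the near shore alone.  [the near shore: sample B, sample D, sample G | the far shore: sample E, sample J, sample L, sample M]
11. Ferryman goes to the far shore with sample D.  [the near shore: sample B, sample G | the far shore: sample D, sample E, sample J, sample L, sample M]
12. Ferryman goes back to the near shore alone.  [the near shore: sample B, sample G | the far shore: sample D, sample E, sample J, sample L, sample M]
13. Ferryman goes to the far shore with sample G.  [the near shore: sample B | the far shore: sample D, sample E, sample G, sample J, sample L, sample M]
14. Ferryman goes back to the near shore alone.  [the near shore: sample B | the far shore: sample D, sample E, sample G, sample J, sample L, sample M]
15. Ferryman goes to the far shore with sample B.  [the near shore: — | the far shore: sample B, sample D, sample E, sample G, sample J, sample L, sample M]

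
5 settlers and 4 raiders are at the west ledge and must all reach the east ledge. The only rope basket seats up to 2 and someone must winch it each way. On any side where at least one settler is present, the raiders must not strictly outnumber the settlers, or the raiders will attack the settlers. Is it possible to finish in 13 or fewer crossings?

Counting alone: each trip to the east ledge takes at most 2 across and each return brings at least 1 back, so after t trips out (and t−1 returns) at most 2t − (t−1) of the 9 are across; that first reaches 9 at t = 8, so at least 15 crossings are needed.
Since 13 < 15, 13 crossings cannot be enough. (The shortest complete plan in fact takes 15:)
1. 2 raiders → the east ledge.  (the west ledge: 5S 2R; the east ledge: 0S 2R)
2. 1 raider ← the west ledge.  (the west ledge: 5S 3R; the east ledge: 0S 1R)
3. 2 raiders → the east ledge.  (the west ledge: 5S 1R; the east ledge: 0S 3R)
4. 1 raider ← the west ledge.  (the west ledge: 5S 2R; the east ledge: 0S 2R)
5. 2 settlers → the east ledge.  (the west ledge: 3S 2R; the east ledge: 2S 2R)
6. 1 raider ← the west ledge.  (the west ledge: 3S 3R; the east ledge: 2S 1R)
7. 1 settler and 1 raider → the east ledge.  (the west ledge: 2S 2R; the east ledge: 3S 2R)
8. 1 settler ← the west ledge.  (the west ledge: 3S 2R; the east ledge: 2S 2R)
9. 1 settler and 1 raider → the east ledge.  (the west ledge: 2S 1R; the east ledge: 3S 3R)
10. 1 raider ← the west ledge.  (the west ledge: 2S 2R; the east ledge: 3S 2R)
11. 1 settler and 1 raider → the east ledge.  (the west ledge: 1S 1R; the east ledge: 4S 3R)
12. 1 settler ← the west ledge.  (the west ledge: 2S 1R; the east ledge: 3S 3R)
13. 1 settler and 1 raider → the east ledge.  (the west ledge: 1S 0R; the east ledge: 4S 4R)
14. 1 raider ← the west ledge.  (the west ledge: 1S 1R; the east ledge: 4S 3R)
15. 1 settler and 1 raider → the east ledge.  (the west ledge: 0S 0R; the east ledge: 5S 4R)

No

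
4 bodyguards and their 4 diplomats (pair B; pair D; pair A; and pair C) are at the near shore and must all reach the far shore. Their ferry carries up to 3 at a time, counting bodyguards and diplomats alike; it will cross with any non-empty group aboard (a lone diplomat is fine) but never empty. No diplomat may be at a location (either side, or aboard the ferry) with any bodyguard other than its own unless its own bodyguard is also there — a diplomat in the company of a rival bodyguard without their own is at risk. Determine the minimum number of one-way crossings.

9

Counting alone: each trip to the far shore takes at most 3 across and each return brings at least 1 back, so after t trips out (and t−1 returns) at most 3t − (t−1) of the 8 are across; that first reaches 8 at t = 4, so at least 7 crossings are needed.
The safety rule pushes this higher. Following every safe sequence of crossings, the most of the 8 that can be at the far shore as the ferry arrives there on crossing 7 is 7 — never all 8.
So no plan with fewer than 9 crossings exists, and this one achieves 9:
1. bodyguard B and diplomat B cross → the far shore.
2. bodyguard B crosses ← the near shore.
3. bodyguard B, bodyguard D, and diplomat D cross → the far shore.
4. bodyguard B and diplomat B cross ← the near shore.
5. bodyguard A, bodyguard B, and bodyguard C cross → the far shore.
6. diplomat D crosses ← the near shore.
7. diplomat B and diplomat D cross → the far shore.
8. diplomat B crosses ← the near shore.
9. diplomat A, diplomat B, and diplomat C cross → the far shore.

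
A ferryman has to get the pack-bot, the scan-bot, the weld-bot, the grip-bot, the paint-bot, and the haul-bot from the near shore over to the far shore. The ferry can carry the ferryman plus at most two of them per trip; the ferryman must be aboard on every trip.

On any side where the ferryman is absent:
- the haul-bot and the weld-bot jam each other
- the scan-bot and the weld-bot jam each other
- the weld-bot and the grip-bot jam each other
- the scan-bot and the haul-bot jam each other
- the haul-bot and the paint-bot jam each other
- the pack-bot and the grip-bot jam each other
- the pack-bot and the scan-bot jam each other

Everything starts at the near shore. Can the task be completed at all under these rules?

No

Whatever the first load, the items left behind include a forbidden pair without the ferryman. No opening move is safe, so no plan exists.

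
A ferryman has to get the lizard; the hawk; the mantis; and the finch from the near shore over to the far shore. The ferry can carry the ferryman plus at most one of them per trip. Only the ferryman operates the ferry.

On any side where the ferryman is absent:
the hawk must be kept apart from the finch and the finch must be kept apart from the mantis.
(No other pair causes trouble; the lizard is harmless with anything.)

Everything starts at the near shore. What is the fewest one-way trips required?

Counting alone: the ferryman can take at most 1 across per trip to the far shore, so moving all 4 needs at least 4 loaded trips out, with a return between consecutive ones — at least 7 crossings.
The safety rule pushes this higher. Following every safe sequence of crossings, the most of the 4 that can be at the far shore as the ferry arrives there on crossing 7 is 3 — never all 4.
So no plan with fewer than 9 crossings exists, and this one achieves 9:
1. Ferryman goes to the far shore with the finch.
2. Ferryman goes back to the near shore alone.
3. Ferryman goes to the far shore with the lizard.
4. Ferryman goes back to the near shore alone.
5. Ferryman goes to the far shore with the hawk.
6. Ferryman goes back to the near shore with the finch.
7. Ferryman goes to the far shore with the mantis.
8. Ferryman goes back to the near shore alone.
9. Ferryman goes to the far shore with the finch.

9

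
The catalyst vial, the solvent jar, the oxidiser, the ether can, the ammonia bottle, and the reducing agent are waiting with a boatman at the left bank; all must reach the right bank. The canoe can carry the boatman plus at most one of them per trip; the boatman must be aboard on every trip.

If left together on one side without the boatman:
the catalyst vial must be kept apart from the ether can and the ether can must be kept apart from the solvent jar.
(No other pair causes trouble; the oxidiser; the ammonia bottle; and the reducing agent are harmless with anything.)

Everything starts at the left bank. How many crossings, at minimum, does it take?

13

Counting alone: the boatman can take at most 1 across per trip to the right bank, so moving all 6 needs at least 6 loaded trips out, with a return between consecutive ones — at least 11 crossings.
The safety rule pushes this higher. Following every safe sequence of crossings, the most of the 6 that can be at the right bank as the canoe arrives there on crossing 11 is 5 — never all 6.
So no plan with fewer than 13 crossings exists, and this one achieves 13:
1. Boatman goes to the right bank with the ether can.  [the left bank: the ammonia bottle, the catalyst vial, the oxidiser, the reducing agent, the solvent jar | the right bank: the ether can]
2. Boatman goes back to the left bank alone.  [the left bank: the ammonia bottle, the catalyst vial, the oxidiser, the reducing agent, the solvent jar | the right bank: the ether can]
3. Boatman goes to the right bank with the catalyst vial.  [the left bank: the ammonia bottle, the oxidiser, the reducing agent, the solvent jar | the right bank: the catalyst vial, the ether can]
4. Boatman goes back to the left bank with the ether can.  [the left bank: the ammonia bottle, the ether can, the oxidiser, the reducing agent, the solvent jar | the right bank: the catalyst vial]
5. Boatman goes to the right bank with the solvent jar.  [the left bank: the ammonia bottle, the ether can, the oxidiser, the reducing agent | the right bank: the catalyst vial, the solvent jar]
6. Boatman goes back to the left bank alone.  [the left bank: the ammonia bottle, the ether can, the oxidiser, the reducing agent | the right bank: the catalyst vial, the solvent jar]
7. Boatman goes to the right bank with the oxidiser.  [the left bank: the ammonia bottle, the ether can, the reducing agent | the right bank: the catalyst vial, the oxidiser, the solvent jar]
8. Boatman goes back to the left bank alone.  [the left bank: the ammonia bottle, the ether can, the reducing agent | the right bank: the catalyst vial, the oxidiser, the solvent jar]
9. Boatman goes to the right bank with the ammonia bottle.  [the left bank: the ether can, the reducing agent | the right bank: the ammonia bottle, the catalyst vial, the oxidiser, the solvent jar]
10. Boatman goes back to the left bank alone.  [the left bank: the ether can, the reducing agent | the right bank: the ammonia bottle, the catalyst vial, the oxidiser, the solvent jar]
11. Boatman goes to the right bank with the reducing agent.  [the left bank: the ether can | the right bank: the ammonia bottle, the catalyst vial, the oxidiser, the reducing agent, the solvent jar]
12. Boatman goes back to the left bank alone.  [the left bank: the ether can | the right bank: the ammonia bottle, the catalyst vial, the oxidiser, the reducing agent, the solvent jar]
13. Boatman goes to the right bank with the ether can.  [the left bank: — | the right bank: the ammonia bottle, the catalyst vial, the ether can, the oxidiser, the reducing agent, the solvent jar]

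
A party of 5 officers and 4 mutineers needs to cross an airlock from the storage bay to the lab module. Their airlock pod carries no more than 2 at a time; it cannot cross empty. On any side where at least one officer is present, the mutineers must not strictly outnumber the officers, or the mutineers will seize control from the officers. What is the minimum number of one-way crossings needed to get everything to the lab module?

15

Counting alone: each trip to the lab module takes at most 2 across and each return brings at least 1 back, so after t trips out (and t−1 returns) at most 2t − (t−1) of the 9 are across; that first reaches 9 at t = 8, so at least 15 crossings are needed.
The plan below uses exactly 15 crossings, so it is optimal:
1. 2 mutineers → the lab module.  (the storage bay: 5O 2M; the lab module: 0O 2M)
2. 1 mutineer ← the storage bay.  (the storage bay: 5O 3M; the lab module: 0O 1M)
3. 2 mutineers → the lab module.  (the storage bay: 5O 1M; the lab module: 0O 3M)
4. 1 mutineer ← the storage bay.  (the storage bay: 5O 2M; the lab module: 0O 2M)
5. 2 officers → the lab module.  (the storage bay: 3O 2M; the lab module: 2O 2M)
6. 1 mutineer ← the storage bay.  (the storage bay: 3O 3M; the lab module: 2O 1M)
7. 1 officer and 1 mutineer → the lab module.  (the storage bay: 2O 2M; the lab module: 3O 2M)
8. 1 officer ← the storage bay.  (the storage bay: 3O 2M; the lab module: 2O 2M)
9. 1 officer and 1 mutineer → the lab module.  (the storage bay: 2O 1M; the lab module: 3O 3M)
10. 1 mutineer ← the storage bay.  (the storage bay: 2O 2M; the lab module: 3O 2M)
11. 1 officer and 1 mutineer → the lab module.  (the storage bay: 1O 1M; the lab module: 4O 3M)
12. 1 officer ← the storage bay.  (the storage bay: 2O 1M; the lab module: 3O 3M)
13. 1 officer and 1 mutineer → the lab module.  (the storage bay: 1O 0M; the lab module: 4O 4M)
14. 1 mutineer ← the storage bay.  (the storage bay: 1O 1M; the lab module: 4O 3M)
15. 1 officer and 1 mutineer → the lab module.  (the storage bay: 0O 0M; the lab module: 5O 4M)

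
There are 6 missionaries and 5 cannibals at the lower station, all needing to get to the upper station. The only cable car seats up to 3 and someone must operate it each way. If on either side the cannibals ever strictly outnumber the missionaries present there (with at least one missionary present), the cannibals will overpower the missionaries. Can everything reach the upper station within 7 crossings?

No

Counting alone: each trip to the upper station takes at most 3 across and each return brings at least 1 back, so after t trips out (and t−1 returns) at most 3t − (t−1) of the 11 are across; that first reaches 11 at t = 5, so at least 9 crossings are needed.
Since 7 < 9, 7 crossings cannot be enough. (The shortest complete plan in fact takes 9:)
1. 3 cannibals → the upper station.  (the lower station: 6M 2C; the upper station: 0M 3C)
2. 1 cannibal ← the lower station.  (the lower station: 6M 3C; the upper station: 0M 2C)
3. 3 missionaries → the upper station.  (the lower station: 3M 3C; the upper station: 3M 2C)
4. 1 missionary ← the lower station.  (the lower station: 4M 3C; the upper station: 2M 2C)
5. 2 missionaries and 1 cannibal → the upper station.  (the lower station: 2M 2C; the upper station: 4M 3C)
6. 1 missionary ← the lower station.  (the lower station: 3M 2C; the upper station: 3M 3C)
7. 2 missionaries and 1 cannibal → the upper station.  (the lower station: 1M 1C; the upper station: 5M 4C)
8. 1 missionary ← the lower station.  (the lower station: 2M 1C; the upper station: 4M 4C)
9. 2 missionaries and 1 cannibal → the upper station.  (the lower station: 0M 0C; the upper station: 6M 5C)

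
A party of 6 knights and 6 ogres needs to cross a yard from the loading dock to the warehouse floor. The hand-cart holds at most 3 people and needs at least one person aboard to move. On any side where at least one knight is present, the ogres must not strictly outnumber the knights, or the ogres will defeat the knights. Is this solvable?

No

Following every safe sequence of crossings from the start, the most of the 12 that can be at the warehouse floor as the hand-cart arrives there on crossings 1, 3, 5 is 3, 5, 6 respectively; the best ever achieved is 6 of 12.
From crossing 7 on, no configuration arises that was not already reachable earlier: only 17 distinct safe configurations (who is on which side, and where the hand-cart is) can ever be reached, none of them has everyone across, and every continuation just revisits them. They are: 0 knights + 0 ogres across (hand-cart back at the start); 0 knights + 1 ogre across (hand-cart there); 0 knights + 1 ogre across (hand-cart back at the start); 0 knights + 2 ogres across (hand-cart there); 0 knights + 2 ogres across (hand-cart back at the start); 0 knights + 3 ogres across (hand-cart there); 0 knights + 3 ogres across (hand-cart back at the start); 0 knights + 4 ogres across (hand-cart there); 0 knights + 4 ogres across (hand-cart back at the start); 0 knights + 5 ogres across (hand-cart there); 0 knights + 5 ogres across (hand-cart back at the start); 0 knights + 6 ogres across (hand-cart there); 1 knight + 1 ogre across (hand-cart there); 1 knight + 1 ogre across (hand-cart back at the start); 2 knights + 2 ogres across (hand-cart there); 2 knights + 2 ogres across (hand-cart back at the start); 3 knights + 3 ogres across (hand-cart there). So no valid plan exists.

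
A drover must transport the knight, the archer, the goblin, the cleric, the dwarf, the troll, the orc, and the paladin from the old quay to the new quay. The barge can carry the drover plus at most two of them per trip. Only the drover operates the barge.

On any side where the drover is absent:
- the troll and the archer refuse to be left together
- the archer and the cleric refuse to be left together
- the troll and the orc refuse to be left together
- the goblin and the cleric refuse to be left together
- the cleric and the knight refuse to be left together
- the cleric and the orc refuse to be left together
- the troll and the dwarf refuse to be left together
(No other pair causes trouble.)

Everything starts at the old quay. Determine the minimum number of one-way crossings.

Counting alone: the drover can take at most 2 across per trip to the new quay, so moving all 8 needs at least 4 loaded trips out, with a return between consecutive ones — at least 7 crossings.
The safety rule pushes this higher. Following every safe sequence of crossings, the most of the 8 that can be at the new quay as the barge arrives there on crossing 7 is 6 — never all 8.
So no plan with fewer than 9 crossings exists, and this one achieves 9:
1. Drover goes to the new quay with the cleric and the troll.  [the old quay: the archer, the dwarf, the goblin, the knight, the orc, the paladin | the new quay: the cleric, the troll]
2. Drover goes back to the old quay alone.  [the old quay: the archer, the dwarf, the goblin, the knight, the orc, the paladin | the new quay: the cleric, the troll]
3. Drover goes to the new quay with the goblin and the knight.  [the old quay: the archer, the dwarf, the orc, the paladin | the new quay: the cleric, the goblin, the knight, the troll]
4. Drover goes back to the old quay with the cleric.  [the old quay: the archer, the cleric, the dwarf, the orc, the paladin | the new quay: the goblin, the knight, the troll]
5. Drover goes to the new quay with the archer and the orc.  [the old quay: the cleric, the dwarf, the paladin | the new quay: the archer, the goblin, the knight, the orc, the troll]
6. Drover goes back to the old quay with the troll.  [the old quay: the cleric, the dwarf, the paladin, the troll | the new quay: the archer, the goblin, the knight, the orc]
7. Drover goes to the new quay with the dwarf and the paladin.  [the old quay: the cleric, the troll | the new quay: the archer, the dwarf, the goblin, the knight, the orc, the paladin]
8. Drover goes back to the old quay alone.  [the old quay: the cleric, the troll | the new quay: the archer, the dwarf, the goblin, the knight, the orc, the paladin]
9. Drover goes to the new quay with the cleric and the troll.  [the old quay: — | the new quay: the archer, the cleric, the dwarf, the goblin, the knight, the orc, the paladin, the troll]

9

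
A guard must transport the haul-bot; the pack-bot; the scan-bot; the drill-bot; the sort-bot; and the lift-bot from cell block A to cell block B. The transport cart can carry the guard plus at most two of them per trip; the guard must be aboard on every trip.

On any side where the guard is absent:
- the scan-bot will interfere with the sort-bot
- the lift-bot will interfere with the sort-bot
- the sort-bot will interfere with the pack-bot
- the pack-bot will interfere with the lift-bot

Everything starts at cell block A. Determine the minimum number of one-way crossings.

Counting alone: the guard can take at most 2 across per trip to cell block B, so moving all 6 needs at least 3 loaded trips out, with a return between consecutive ones — at least 5 crossings.
The safety rule pushes this higher. Following every safe sequence of crossings, the most of the 6 that can be at cell block B as the transport cart arrives there on crossings 5, 7 is 4, 5 respectively — never all 6.
So no plan with fewer than 9 crossings exists, and this one achieves 9:
1. Guard goes to cell block B with the pack-bot and the sort-bot.
2. Guard goes back to cell block A with the pack-bot.
3. Guard goes to cell block B with the haul-bot and the pack-bot.
4. Guard goes back to cell block A with the pack-bot.
5. Guard goes to cell block B with the pack-bot and the scan-bot.
6. Guard goes back to cell block A with the sort-bot.
7. Guard goes to cell block B with the drill-bot and the sort-bot.
8. Guard goes back to cell block A with the sort-bot.
9. Guard goes to cell block B with the lift-bot and the sort-bot.

9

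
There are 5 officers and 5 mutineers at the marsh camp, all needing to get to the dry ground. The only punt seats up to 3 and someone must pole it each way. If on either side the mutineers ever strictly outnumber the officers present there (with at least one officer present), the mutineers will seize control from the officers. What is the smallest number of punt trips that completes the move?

Counting alone: each trip to the dry ground takes at most 3 across and each return brings at least 1 back, so after t trips out (and t−1 returns) at most 3t − (t−1) of the 10 are across; that first reaches 10 at t = 5, so at least 9 crossings are needed.
The safety rule pushes this higher. Following every safe sequence of crossings, the most of the 10 that can be at the dry ground as the punt arrives there on crossing 9 is 9 — never all 10.
So no plan with fewer than 11 crossings exists, and this one achieves 11:
1. 2 mutineers → the dry ground.  (the marsh camp: 5O 3M; the dry ground: 0O 2M)
2. 1 mutineer ← the marsh camp.  (the marsh camp: 5O 4M; the dry ground: 0O 1M)
3. 3 mutineers → the dry ground.  (the marsh camp: 5O 1M; the dry ground: 0O 4M)
4. 1 mutineer ← the marsh camp.  (the marsh camp: 5O 2M; the dry ground: 0O 3M)
5. 3 officers → the dry ground.  (the marsh camp: 2O 2M; the dry ground: 3O 3M)
6. 1 officer and 1 mutineer ← the marsh camp.  (the marsh camp: 3O 3M; the dry ground: 2O 2M)
7. 3 officers → the dry ground.  (the marsh camp: 0O 3M; the dry ground: 5O 2M)
8. 1 mutineer ← the marsh camp.  (the marsh camp: 0O 4M; the dry ground: 5O 1M)
9. 2 mutineers → the dry ground.  (the marsh camp: 0O 2M; the dry ground: 5O 3M)
10. 1 mutineer ← the marsh camp.  (the marsh camp: 0O 3M; the dry ground: 5O 2M)
11. 3 mutineers → the dry ground.  (the marsh camp: 0O 0M; the dry ground: 5O 5M)

11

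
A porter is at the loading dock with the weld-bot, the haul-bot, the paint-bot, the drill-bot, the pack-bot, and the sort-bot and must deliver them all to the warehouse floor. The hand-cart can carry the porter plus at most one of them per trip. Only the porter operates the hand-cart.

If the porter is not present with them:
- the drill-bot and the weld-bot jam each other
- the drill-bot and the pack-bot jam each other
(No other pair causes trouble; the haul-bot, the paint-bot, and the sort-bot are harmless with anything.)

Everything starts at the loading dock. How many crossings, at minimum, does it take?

13

Counting alone: the porter can take at most 1 across per trip to the warehouse floor, so moving all 6 needs at least 6 loaded trips out, with a return between consecutive ones — at least 11 crossings.
The safety rule pushes this higher. Following every safe sequence of crossings, the most of the 6 that can be at the warehouse floor as the hand-cart arrives there on crossing 11 is 5 — never all 6.
So no plan with fewer than 13 crossings exists, and this one achieves 13:
1. Porter goes to the warehouse floor with the drill-bot.  [the loading dock: the haul-bot, the pack-bot, the paint-bot, the sort-bot, the weld-bot | the warehouse floor: the drill-bot]
2. Porter goes back to the loading dock alone.  [the loading dock: the haul-bot, the pack-bot, the paint-bot, the sort-bot, the weld-bot | the warehouse floor: the drill-bot]
3. Porter goes to the warehouse floor with the weld-bot.  [the loading dock: the haul-bot, the pack-bot, the paint-bot, the sort-bot | the warehouse floor: the drill-bot, the weld-bot]
4. Porter goes back to the loading dock with the drill-bot.  [the loading dock: the drill-bot, the haul-bot, the pack-bot, the paint-bot, the sort-bot | the warehouse floor: the weld-bot]
5. Porter goes to the warehouse floor with the pack-bot.  [the loading dock: the drill-bot, the haul-bot, the paint-bot, the sort-bot | the warehouse floor: the pack-bot, the weld-bot]
6. Porter goes back to the loading dock alone.  [the loading dock: the drill-bot, the haul-bot, the paint-bot, the sort-bot | the warehouse floor: the pack-bot, the weld-bot]
7. Porter goes to the warehouse floor with the haul-bot.  [the loading dock: the drill-bot, the paint-bot, the sort-bot | the warehouse floor: the haul-bot, the pack-bot, the weld-bot]
8. Porter goes back to the loading dock alone.  [the loading dock: the drill-bot, the paint-bot, the sort-bot | the warehouse floor: the haul-bot, the pack-bot, the weld-bot]
9. Porter goes to the warehouse floor with the paint-bot.  [the loading dock: the drill-bot, the sort-bot | the warehouse floor: the haul-bot, the pack-bot, the paint-bot, the weld-bot]
10. Porter goes back to the loading dock alone.  [the loading dock: the drill-bot, the sort-bot | the warehouse floor: the haul-bot, the pack-bot, the paint-bot, the weld-bot]
11. Porter goes to the warehouse floor with the sort-bot.  [the loading dock: the drill-bot | the warehouse floor: the haul-bot, the pack-bot, the paint-bot, the sort-bot, the weld-bot]
12. Porter goes back to the loading dock alone.  [the loading dock: the drill-bot | the warehouse floor: the haul-bot, the pack-bot, the paint-bot, the sort-bot, the weld-bot]
13. Porter goes to the warehouse floor with the drill-bot.  [the loading dock: — | the warehouse floor: the drill-bot, the haul-bot, the pack-bot, the paint-bot, the sort-bot, the weld-bot]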